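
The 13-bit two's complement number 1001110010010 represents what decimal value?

MSB is 1, so the value is negative. Find the magnitude:
1. Invert bits:  0110001101101
2. Add 1:        0110001101110  = 3182
3. Apply sign:   -3182

Answer: -3182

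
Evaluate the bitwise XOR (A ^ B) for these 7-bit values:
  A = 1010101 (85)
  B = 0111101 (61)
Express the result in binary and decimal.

Apply ^ to each column (1 where bits differ):
  1010101
^ 0111101
---------
  1101000

Answer: 1101000 (104)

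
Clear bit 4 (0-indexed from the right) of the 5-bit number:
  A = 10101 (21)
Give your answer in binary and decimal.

Mask = ~(1 << 4) = 01111
Bit 4 of A is 1, so AND-ing with the mask clears it to 0.
  10101
& 01111
-------
  00101

Answer: 00101 (5)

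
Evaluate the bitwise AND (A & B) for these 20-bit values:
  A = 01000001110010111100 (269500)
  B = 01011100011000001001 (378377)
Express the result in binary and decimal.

Apply & to each column (1 only where both bits are 1):
  01000001110010111100
& 01011100011000001001
----------------------
  01000000010000001000

Answer: 01000000010000001000 (263176)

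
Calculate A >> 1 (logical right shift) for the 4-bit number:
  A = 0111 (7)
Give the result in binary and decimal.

Logical shift right by 1: drop the bottom 1 bit(s), prepend 1 zero(s) on the left.
  0111  ->  keep [011], discard [1], prepend 0
= 0011

Answer: 0011 (3)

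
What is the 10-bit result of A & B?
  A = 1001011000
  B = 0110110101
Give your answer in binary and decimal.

Apply & to each column (1 only where both bits are 1):
  1001011000
& 0110110101
------------
  0000010000

Answer: 0000010000 (16)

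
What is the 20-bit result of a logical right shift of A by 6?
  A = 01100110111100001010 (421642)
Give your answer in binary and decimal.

Logical shift right by 6: drop the bottom 6 bit(s), prepend 6 zero(s) on the left.
  01100110111100001010  ->  keep [01100110111100], discard [001010], prepend 000000
= 00000001100110111100

Answer: 00000001100110111100 (6588)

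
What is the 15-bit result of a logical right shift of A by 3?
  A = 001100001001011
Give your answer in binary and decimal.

Logical shift right by 3: drop the bottom 3 bit(s), prepend 3 zero(s) on the left.
  001100001001011  ->  keep [001100001001], discard [011], prepend 000
= 000001100001001

Answer: 000001100001001 (777)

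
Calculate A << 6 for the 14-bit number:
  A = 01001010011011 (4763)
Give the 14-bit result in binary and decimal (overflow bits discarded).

Shift left by 6: drop the top 6 bit(s), append 6 zero(s) on the right.
  01001010011011  ->  discard [010010], keep [10011011], append 000000
= 10011011000000

Answer: 10011011000000 (9920)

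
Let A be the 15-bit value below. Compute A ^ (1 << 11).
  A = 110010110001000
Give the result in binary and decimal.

Mask = 1 << 11 = 000100000000000
Bit 11 of A is 0; XOR with the mask flips it to 1.
  110010110001000
^ 000100000000000
-----------------
  110110110001000

Answer: 110110110001000 (28040)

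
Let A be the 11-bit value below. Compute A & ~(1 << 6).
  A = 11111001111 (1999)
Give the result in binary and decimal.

Mask = ~(1 << 6) = 11110111111
Bit 6 of A is 1, so AND-ing with the mask clears it to 0.
  11111001111
& 11110111111
-------------
  11110001111

Answer: 11110001111 (1935)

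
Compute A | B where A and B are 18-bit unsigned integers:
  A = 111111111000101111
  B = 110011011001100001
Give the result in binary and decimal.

Apply | to each column (1 where either bit is 1):
  111111111000101111
| 110011011001100001
--------------------
  111111111001101111

Answer: 111111111001101111 (261743)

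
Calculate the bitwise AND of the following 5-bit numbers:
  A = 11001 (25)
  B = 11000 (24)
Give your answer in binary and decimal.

Apply & to each column (1 only where both bits are 1):
  11001
& 11000
-------
  11000

Answer: 11000 (24)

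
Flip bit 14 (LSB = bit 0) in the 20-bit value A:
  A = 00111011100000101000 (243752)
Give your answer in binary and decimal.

Mask = 1 << 14 = 00000100000000000000
Bit 14 of A is 0; XOR with the mask flips it to 1.
  00111011100000101000
^ 00000100000000000000
----------------------
  00111111100000101000

Answer: 00111111100000101000 (260136)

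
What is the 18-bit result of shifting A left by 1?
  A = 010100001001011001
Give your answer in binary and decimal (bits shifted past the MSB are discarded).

Shift left by 1: drop the top 1 bit(s), append 1 zero(s) on the right.
  010100001001011001  ->  discard [0], keep [10100001001011001], append 0
= 101000010010110010

Answer: 101000010010110010 (165042)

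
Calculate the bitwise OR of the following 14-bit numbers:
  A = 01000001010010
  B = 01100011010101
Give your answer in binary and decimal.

Apply | to each column (1 where either bit is 1):
  01000001010010
| 01100011010101
----------------
  01100011010111

Answer: 01100011010111 (6359)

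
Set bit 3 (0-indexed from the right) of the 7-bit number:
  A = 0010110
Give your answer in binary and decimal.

Mask = 1 << 3 = 0001000
Bit 3 of A is 0, so OR-ing with the mask flips it to 1.
  0010110
| 0001000
---------
  0011110

Answer: 0011110 (30)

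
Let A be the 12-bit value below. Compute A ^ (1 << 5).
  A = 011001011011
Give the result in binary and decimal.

Mask = 1 << 5 = 000000100000
Bit 5 of A is 0; XOR with the mask flips it to 1.
  011001011011
^ 000000100000
--------------
  011001111011

Answer: 011001111011 (1659)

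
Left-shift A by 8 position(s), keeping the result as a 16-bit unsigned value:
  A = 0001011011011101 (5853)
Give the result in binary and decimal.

Shift left by 8: drop the top 8 bit(s), append 8 zero(s) on the right.
  0001011011011101  ->  discard [00010110], keep [11011101], append 00000000
= 1101110100000000

Answer: 1101110100000000 (56576)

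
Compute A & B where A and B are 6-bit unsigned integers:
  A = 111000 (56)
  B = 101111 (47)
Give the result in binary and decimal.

Apply & to each column (1 only where both bits are 1):
  111000
& 101111
--------
  101000

Answer: 101000 (40)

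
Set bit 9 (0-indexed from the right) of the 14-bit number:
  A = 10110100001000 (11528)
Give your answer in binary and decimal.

Mask = 1 << 9 = 00001000000000
Bit 9 of A is 0, so OR-ing with the mask flips it to 1.
  10110100001000
| 00001000000000
----------------
  10111100001000

Answer: 10111100001000 (12040)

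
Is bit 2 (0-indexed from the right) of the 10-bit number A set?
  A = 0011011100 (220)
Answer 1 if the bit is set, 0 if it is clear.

Bit 2 is the 3rd from the right.
  0011011100
         ^
That bit is 1.

Answer: 1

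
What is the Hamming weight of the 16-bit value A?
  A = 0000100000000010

0000100000000010
1-bits at positions (from bit 0 = LSB): 1, 11
Count = 2

Answer: 2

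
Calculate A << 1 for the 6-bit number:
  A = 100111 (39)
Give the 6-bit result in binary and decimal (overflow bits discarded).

Shift left by 1: drop the top 1 bit(s), append 1 zero(s) on the right.
  100111  ->  discard [1], keep [00111], append 0
= 001110

Answer: 001110 (14)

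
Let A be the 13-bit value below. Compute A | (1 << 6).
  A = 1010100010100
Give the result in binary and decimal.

Mask = 1 << 6 = 0000001000000
Bit 6 of A is 0, so OR-ing with the mask flips it to 1.
  1010100010100
| 0000001000000
---------------
  1010101010100

Answer: 1010101010100 (5460)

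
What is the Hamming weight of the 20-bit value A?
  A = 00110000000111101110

00110000000111101110
1-bits at positions (from bit 0 = LSB): 1, 2, 3, 5, 6, 7, 8, 16, 17
Count = 9

Answer: 9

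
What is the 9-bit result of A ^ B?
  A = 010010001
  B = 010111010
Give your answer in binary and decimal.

Apply ^ to each column (1 where bits differ):
  010010001
^ 010111010
-----------
  000101011

Answer: 000101011 (43)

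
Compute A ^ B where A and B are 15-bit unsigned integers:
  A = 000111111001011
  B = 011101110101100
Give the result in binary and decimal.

Apply ^ to each column (1 where bits differ):
  000111111001011
^ 011101110101100
-----------------
  011010001100111

Answer: 011010001100111 (13415)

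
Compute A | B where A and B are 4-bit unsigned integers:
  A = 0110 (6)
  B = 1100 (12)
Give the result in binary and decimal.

Apply | to each column (1 where either bit is 1):
  0110
| 1100
------
  1110

Answer: 1110 (14)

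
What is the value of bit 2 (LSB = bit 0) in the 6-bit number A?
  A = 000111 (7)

Bit 2 is the 3rd from the right.
  000111
     ^
That bit is 1.

Answer: 1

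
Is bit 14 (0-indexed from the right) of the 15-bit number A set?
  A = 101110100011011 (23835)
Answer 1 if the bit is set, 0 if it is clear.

Bit 14 is the 15th from the right.
  101110100011011
  ^
That bit is 1.

Answer: 1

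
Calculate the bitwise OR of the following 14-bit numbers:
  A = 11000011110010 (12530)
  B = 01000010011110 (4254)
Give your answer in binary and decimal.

Apply | to each column (1 where either bit is 1):
  11000011110010
| 01000010011110
----------------
  11000011111110

Answer: 11000011111110 (12542)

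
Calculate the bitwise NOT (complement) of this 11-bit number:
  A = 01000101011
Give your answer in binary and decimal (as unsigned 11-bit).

Flip each bit (0->1, 1->0):
  01000101011
  10111010100

Answer: 10111010100 (1492)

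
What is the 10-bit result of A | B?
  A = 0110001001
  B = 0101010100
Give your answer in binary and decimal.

Apply | to each column (1 where either bit is 1):
  0110001001
| 0101010100
------------
  0111011101

Answer: 0111011101 (477)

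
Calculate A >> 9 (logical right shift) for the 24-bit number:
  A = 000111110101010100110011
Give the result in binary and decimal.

Logical shift right by 9: drop the bottom 9 bit(s), prepend 9 zero(s) on the left.
  000111110101010100110011  ->  keep [000111110101010], discard [100110011], prepend 000000000
= 000000000000111110101010

Answer: 000000000000111110101010 (4010)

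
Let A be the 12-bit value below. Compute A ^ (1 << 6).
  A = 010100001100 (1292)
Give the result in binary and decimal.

Mask = 1 << 6 = 000001000000
Bit 6 of A is 0; XOR with the mask flips it to 1.
  010100001100
^ 000001000000
--------------
  010101001100

Answer: 010101001100 (1356)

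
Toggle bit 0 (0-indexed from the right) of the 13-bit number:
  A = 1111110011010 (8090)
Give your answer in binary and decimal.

Mask = 1 << 0 = 0000000000001
Bit 0 of A is 0; XOR with the mask flips it to 1.
  1111110011010
^ 0000000000001
---------------
  1111110011011

Answer: 1111110011011 (8091)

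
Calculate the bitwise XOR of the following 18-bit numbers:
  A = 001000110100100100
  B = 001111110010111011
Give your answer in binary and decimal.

Apply ^ to each column (1 where bits differ):
  001000110100100100
^ 001111110010111011
--------------------
  000111000110011111

Answer: 000111000110011111 (29087)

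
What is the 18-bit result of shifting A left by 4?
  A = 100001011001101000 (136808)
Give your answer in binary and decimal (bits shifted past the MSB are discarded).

Shift left by 4: drop the top 4 bit(s), append 4 zero(s) on the right.
  100001011001101000  ->  discard [1000], keep [01011001101000], append 0000
= 010110011010000000

Answer: 010110011010000000 (91776)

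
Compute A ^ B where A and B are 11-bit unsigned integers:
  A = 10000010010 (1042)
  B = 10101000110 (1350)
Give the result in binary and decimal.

Apply ^ to each column (1 where bits differ):
  10000010010
^ 10101000110
-------------
  00101010100

Answer: 00101010100 (340)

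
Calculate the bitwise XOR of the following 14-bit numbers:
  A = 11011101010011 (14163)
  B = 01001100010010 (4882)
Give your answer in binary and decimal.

Apply ^ to each column (1 where bits differ):
  11011101010011
^ 01001100010010
----------------
  10010001000001

Answer: 10010001000001 (9281)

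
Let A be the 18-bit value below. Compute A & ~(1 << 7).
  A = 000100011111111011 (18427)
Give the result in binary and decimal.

Mask = ~(1 << 7) = 111111111101111111
Bit 7 of A is 1, so AND-ing with the mask clears it to 0.
  000100011111111011
& 111111111101111111
--------------------
  000100011101111011

Answer: 000100011101111011 (18299)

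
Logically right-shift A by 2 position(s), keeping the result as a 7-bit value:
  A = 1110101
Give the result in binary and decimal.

Logical shift right by 2: drop the bottom 2 bit(s), prepend 2 zero(s) on the left.
  1110101  ->  keep [11101], discard [01], prepend 00
= 0011101

Answer: 0011101 (29)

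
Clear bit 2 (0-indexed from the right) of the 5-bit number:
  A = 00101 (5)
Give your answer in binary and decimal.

Mask = ~(1 << 2) = 11011
Bit 2 of A is 1, so AND-ing with the mask clears it to 0.
  00101
& 11011
-------
  00001

Answer: 00001 (1)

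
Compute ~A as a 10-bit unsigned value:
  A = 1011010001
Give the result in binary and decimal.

Flip each bit (0->1, 1->0):
  1011010001
  0100101110

Answer: 0100101110 (302)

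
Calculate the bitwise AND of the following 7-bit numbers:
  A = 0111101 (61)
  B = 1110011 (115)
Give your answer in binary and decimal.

Apply & to each column (1 only where both bits are 1):
  0111101
& 1110011
---------
  0110001

Answer: 0110001 (49)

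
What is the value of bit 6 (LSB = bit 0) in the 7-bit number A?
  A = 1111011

Bit 6 is the 7th from the right.
  1111011
  ^
That bit is 1.

Answer: 1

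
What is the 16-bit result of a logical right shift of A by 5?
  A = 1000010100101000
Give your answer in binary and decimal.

Logical shift right by 5: drop the bottom 5 bit(s), prepend 5 zero(s) on the left.
  1000010100101000  ->  keep [10000101001], discard [01000], prepend 00000
= 0000010000101001

Answer: 0000010000101001 (1065)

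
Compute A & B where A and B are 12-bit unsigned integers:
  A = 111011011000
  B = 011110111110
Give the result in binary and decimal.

Apply & to each column (1 only where both bits are 1):
  111011011000
& 011110111110
--------------
  011010011000

Answer: 011010011000 (1688)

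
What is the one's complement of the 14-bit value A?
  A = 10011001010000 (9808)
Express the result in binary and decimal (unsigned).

Flip each bit (0->1, 1->0):
  10011001010000
  01100110101111

Answer: 01100110101111 (6575)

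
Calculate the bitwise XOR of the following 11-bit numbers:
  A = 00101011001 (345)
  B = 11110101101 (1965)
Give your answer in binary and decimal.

Apply ^ to each column (1 where bits differ):
  00101011001
^ 11110101101
-------------
  11011110100

Answer: 11011110100 (1780)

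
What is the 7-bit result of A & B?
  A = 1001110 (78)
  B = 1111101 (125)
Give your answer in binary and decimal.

Apply & to each column (1 only where both bits are 1):
  1001110
& 1111101
---------
  1001100

Answer: 1001100 (76)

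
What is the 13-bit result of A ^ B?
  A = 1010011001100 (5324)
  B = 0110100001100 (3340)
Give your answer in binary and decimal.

Apply ^ to each column (1 where bits differ):
  1010011001100
^ 0110100001100
---------------
  1100111000000

Answer: 1100111000000 (6592)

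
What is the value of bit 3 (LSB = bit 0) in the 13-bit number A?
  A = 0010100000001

Bit 3 is the 4th from the right.
  0010100000001
           ^
That bit is 0.

Answer: 0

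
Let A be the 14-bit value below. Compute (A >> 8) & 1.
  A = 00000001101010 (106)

Bit 8 is the 9th from the right.
  00000001101010
       ^
That bit is 0.

Answer: 0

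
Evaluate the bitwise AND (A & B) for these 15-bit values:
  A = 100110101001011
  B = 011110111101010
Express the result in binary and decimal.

Apply & to each column (1 only where both bits are 1):
  100110101001011
& 011110111101010
-----------------
  000110101001010

Answer: 000110101001010 (3402)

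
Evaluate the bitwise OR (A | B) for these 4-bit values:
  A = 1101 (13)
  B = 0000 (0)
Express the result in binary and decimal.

Apply | to each column (1 where either bit is 1):
  1101
| 0000
------
  1101

Answer: 1101 (13)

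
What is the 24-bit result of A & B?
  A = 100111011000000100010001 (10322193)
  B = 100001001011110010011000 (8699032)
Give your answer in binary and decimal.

Apply & to each column (1 only where both bits are 1):
  100111011000000100010001
& 100001001011110010011000
--------------------------
  100001001000000000010000

Answer: 100001001000000000010000 (8683536)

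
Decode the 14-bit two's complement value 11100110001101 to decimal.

MSB is 1, so the value is negative. Find the magnitude:
1. Invert bits:  00011001110010
2. Add 1:        00011001110011  = 1651
3. Apply sign:   -1651

Answer: -1651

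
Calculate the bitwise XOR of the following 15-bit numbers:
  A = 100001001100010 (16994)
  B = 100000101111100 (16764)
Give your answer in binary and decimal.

Apply ^ to each column (1 where bits differ):
  100001001100010
^ 100000101111100
-----------------
  000001100011110

Answer: 000001100011110 (798)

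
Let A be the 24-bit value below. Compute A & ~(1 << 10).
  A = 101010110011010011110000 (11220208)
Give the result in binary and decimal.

Mask = ~(1 << 10) = 111111111111101111111111
Bit 10 of A is 1, so AND-ing with the mask clears it to 0.
  101010110011010011110000
& 111111111111101111111111
--------------------------
  101010110011000011110000

Answer: 101010110011000011110000 (11219184)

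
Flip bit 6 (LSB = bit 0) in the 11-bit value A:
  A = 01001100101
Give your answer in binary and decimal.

Mask = 1 << 6 = 00001000000
Bit 6 of A is 1; XOR with the mask flips it to 0.
  01001100101
^ 00001000000
-------------
  01000100101

Answer: 01000100101 (549)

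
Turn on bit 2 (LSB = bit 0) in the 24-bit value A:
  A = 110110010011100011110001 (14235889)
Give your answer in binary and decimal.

Mask = 1 << 2 = 000000000000000000000100
Bit 2 of A is 0, so OR-ing with the mask flips it to 1.
  110110010011100011110001
| 000000000000000000000100
--------------------------
  110110010011100011110101

Answer: 110110010011100011110101 (14235893)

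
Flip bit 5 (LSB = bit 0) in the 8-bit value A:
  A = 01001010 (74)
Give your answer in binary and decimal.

Mask = 1 << 5 = 00100000
Bit 5 of A is 0; XOR with the mask flips it to 1.
  01001010
^ 00100000
----------
  01101010

Answer: 01101010 (106)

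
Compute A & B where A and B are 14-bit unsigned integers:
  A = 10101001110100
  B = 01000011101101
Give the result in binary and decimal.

Apply & to each column (1 only where both bits are 1):
  10101001110100
& 01000011101101
----------------
  00000001100100

Answer: 00000001100100 (100)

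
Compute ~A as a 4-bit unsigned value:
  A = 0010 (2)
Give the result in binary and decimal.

Flip each bit (0->1, 1->0):
  0010
  1101

Answer: 1101 (13)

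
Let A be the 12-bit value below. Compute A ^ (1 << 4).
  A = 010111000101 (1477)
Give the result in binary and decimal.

Mask = 1 << 4 = 000000010000
Bit 4 of A is 0; XOR with the mask flips it to 1.
  010111000101
^ 000000010000
--------------
  010111010101

Answer: 010111010101 (1493)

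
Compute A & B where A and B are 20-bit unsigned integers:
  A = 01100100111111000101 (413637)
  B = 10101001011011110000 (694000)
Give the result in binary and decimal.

Apply & to each column (1 only where both bits are 1):
  01100100111111000101
& 10101001011011110000
----------------------
  00100000011011000000

Answer: 00100000011011000000 (132800)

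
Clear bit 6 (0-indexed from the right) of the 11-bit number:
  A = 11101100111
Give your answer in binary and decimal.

Mask = ~(1 << 6) = 11110111111
Bit 6 of A is 1, so AND-ing with the mask clears it to 0.
  11101100111
& 11110111111
-------------
  11100100111

Answer: 11100100111 (1831)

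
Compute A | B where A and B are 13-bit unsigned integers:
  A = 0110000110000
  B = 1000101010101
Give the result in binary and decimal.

Apply | to each column (1 where either bit is 1):
  0110000110000
| 1000101010101
---------------
  1110101110101

Answer: 1110101110101 (7541)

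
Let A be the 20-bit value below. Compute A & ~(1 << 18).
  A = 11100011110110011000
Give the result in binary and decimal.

Mask = ~(1 << 18) = 10111111111111111111
Bit 18 of A is 1, so AND-ing with the mask clears it to 0.
  11100011110110011000
& 10111111111111111111
----------------------
  10100011110110011000

Answer: 10100011110110011000 (671128)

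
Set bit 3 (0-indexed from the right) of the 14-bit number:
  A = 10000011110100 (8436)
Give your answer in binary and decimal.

Mask = 1 << 3 = 00000000001000
Bit 3 of A is 0, so OR-ing with the mask flips it to 1.
  10000011110100
| 00000000001000
----------------
  10000011111100

Answer: 10000011111100 (8444)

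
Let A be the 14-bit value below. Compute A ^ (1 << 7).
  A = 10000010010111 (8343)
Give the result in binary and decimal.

Mask = 1 << 7 = 00000010000000
Bit 7 of A is 1; XOR with the mask flips it to 0.
  10000010010111
^ 00000010000000
----------------
  10000000010111

Answer: 10000000010111 (8215)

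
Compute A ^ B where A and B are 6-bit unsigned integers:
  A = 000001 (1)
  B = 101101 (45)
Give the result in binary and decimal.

Apply ^ to each column (1 where bits differ):
  000001
^ 101101
--------
  101100

Answer: 101100 (44)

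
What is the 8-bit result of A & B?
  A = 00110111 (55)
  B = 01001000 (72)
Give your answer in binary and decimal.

Apply & to each column (1 only where both bits are 1):
  00110111
& 01001000
----------
  00000000

Answer: 00000000 (0)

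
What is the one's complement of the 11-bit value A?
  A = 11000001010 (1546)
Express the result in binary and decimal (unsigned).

Flip each bit (0->1, 1->0):
  11000001010
  00111110101

Answer: 00111110101 (501)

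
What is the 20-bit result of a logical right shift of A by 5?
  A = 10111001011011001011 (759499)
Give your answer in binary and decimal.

Logical shift right by 5: drop the bottom 5 bit(s), prepend 5 zero(s) on the left.
  10111001011011001011  ->  keep [101110010110110], discard [01011], prepend 00000
= 00000101110010110110

Answer: 00000101110010110110 (23734)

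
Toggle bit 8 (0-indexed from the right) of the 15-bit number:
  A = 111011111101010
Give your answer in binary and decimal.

Mask = 1 << 8 = 000000100000000
Bit 8 of A is 1; XOR with the mask flips it to 0.
  111011111101010
^ 000000100000000
-----------------
  111011011101010

Answer: 111011011101010 (30442)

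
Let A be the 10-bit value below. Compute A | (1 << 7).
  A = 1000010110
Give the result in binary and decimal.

Mask = 1 << 7 = 0010000000
Bit 7 of A is 0, so OR-ing with the mask flips it to 1.
  1000010110
| 0010000000
------------
  1010010110

Answer: 1010010110 (662)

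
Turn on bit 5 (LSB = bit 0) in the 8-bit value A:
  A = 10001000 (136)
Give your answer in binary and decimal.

Mask = 1 << 5 = 00100000
Bit 5 of A is 0, so OR-ing with the mask flips it to 1.
  10001000
| 00100000
----------
  10101000

Answer: 10101000 (168)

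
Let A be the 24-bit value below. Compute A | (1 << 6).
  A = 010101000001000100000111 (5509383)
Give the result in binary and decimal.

Mask = 1 << 6 = 000000000000000001000000
Bit 6 of A is 0, so OR-ing with the mask flips it to 1.
  010101000001000100000111
| 000000000000000001000000
--------------------------
  010101000001000101000111

Answer: 010101000001000101000111 (5509447)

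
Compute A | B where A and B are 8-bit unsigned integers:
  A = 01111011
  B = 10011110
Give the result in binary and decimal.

Apply | to each column (1 where either bit is 1):
  01111011
| 10011110
----------
  11111111

Answer: 11111111 (255)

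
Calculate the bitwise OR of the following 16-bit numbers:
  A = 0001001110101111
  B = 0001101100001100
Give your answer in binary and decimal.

Apply | to each column (1 where either bit is 1):
  0001001110101111
| 0001101100001100
------------------
  0001101110101111

Answer: 0001101110101111 (7087)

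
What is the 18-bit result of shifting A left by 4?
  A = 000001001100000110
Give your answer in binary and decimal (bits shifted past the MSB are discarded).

Shift left by 4: drop the top 4 bit(s), append 4 zero(s) on the right.
  000001001100000110  ->  discard [0000], keep [01001100000110], append 0000
= 010011000001100000

Answer: 010011000001100000 (77920)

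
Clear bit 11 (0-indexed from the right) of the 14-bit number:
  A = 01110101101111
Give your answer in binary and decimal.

Mask = ~(1 << 11) = 11011111111111
Bit 11 of A is 1, so AND-ing with the mask clears it to 0.
  01110101101111
& 11011111111111
----------------
  01010101101111

Answer: 01010101101111 (5487)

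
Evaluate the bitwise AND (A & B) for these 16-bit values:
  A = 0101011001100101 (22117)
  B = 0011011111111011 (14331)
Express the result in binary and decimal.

Apply & to each column (1 only where both bits are 1):
  0101011001100101
& 0011011111111011
------------------
  0001011001100001

Answer: 0001011001100001 (5729)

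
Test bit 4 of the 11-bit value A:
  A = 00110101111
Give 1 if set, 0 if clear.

Bit 4 is the 5th from the right.
  00110101111
        ^
That bit is 0.

Answer: 0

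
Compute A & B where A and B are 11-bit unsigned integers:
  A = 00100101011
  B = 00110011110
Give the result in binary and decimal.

Apply & to each column (1 only where both bits are 1):
  00100101011
& 00110011110
-------------
  00100001010

Answer: 00100001010 (266)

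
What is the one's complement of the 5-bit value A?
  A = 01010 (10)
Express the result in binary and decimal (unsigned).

Flip each bit (0->1, 1->0):
  01010
  10101

Answer: 10101 (21)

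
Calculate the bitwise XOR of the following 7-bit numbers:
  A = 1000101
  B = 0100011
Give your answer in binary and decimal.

Apply ^ to each column (1 where bits differ):
  1000101
^ 0100011
---------
  1100110

Answer: 1100110 (102)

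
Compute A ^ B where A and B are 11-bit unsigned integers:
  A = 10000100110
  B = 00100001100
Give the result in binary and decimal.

Apply ^ to each column (1 where bits differ):
  10000100110
^ 00100001100
-------------
  10100101010

Answer: 10100101010 (1322)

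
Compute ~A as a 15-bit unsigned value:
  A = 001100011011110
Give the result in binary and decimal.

Flip each bit (0->1, 1->0):
  001100011011110
  110011100100001

Answer: 110011100100001 (26401)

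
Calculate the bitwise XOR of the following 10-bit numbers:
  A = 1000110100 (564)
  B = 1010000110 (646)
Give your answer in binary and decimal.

Apply ^ to each column (1 where bits differ):
  1000110100
^ 1010000110
------------
  0010110010

Answer: 0010110010 (178)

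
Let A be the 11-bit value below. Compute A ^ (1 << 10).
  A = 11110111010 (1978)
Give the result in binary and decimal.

Mask = 1 << 10 = 10000000000
Bit 10 of A is 1; XOR with the mask flips it to 0.
  11110111010
^ 10000000000
-------------
  01110111010

Answer: 01110111010 (954)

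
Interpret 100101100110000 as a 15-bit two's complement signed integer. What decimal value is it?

MSB is 1, so the value is negative. Find the magnitude:
1. Invert bits:  011010011001111
2. Add 1:        011010011010000  = 13520
3. Apply sign:   -13520

Answer: -13520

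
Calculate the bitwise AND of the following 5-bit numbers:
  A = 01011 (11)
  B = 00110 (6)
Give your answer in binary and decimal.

Apply & to each column (1 only where both bits are 1):
  01011
& 00110
-------
  00010

Answer: 00010 (2)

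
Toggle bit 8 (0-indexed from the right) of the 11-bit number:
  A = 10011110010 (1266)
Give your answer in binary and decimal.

Mask = 1 << 8 = 00100000000
Bit 8 of A is 0; XOR with the mask flips it to 1.
  10011110010
^ 00100000000
-------------
  10111110010

Answer: 10111110010 (1522)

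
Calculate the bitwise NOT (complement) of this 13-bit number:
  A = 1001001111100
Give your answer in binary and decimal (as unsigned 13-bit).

Flip each bit (0->1, 1->0):
  1001001111100
  0110110000011

Answer: 0110110000011 (3459)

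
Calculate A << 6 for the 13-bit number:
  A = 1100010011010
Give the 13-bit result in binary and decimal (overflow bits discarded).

Shift left by 6: drop the top 6 bit(s), append 6 zero(s) on the right.
  1100010011010  ->  discard [110001], keep [0011010], append 000000
= 0011010000000

Answer: 0011010000000 (1664)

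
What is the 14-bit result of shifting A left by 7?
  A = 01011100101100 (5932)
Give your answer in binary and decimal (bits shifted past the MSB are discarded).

Shift left by 7: drop the top 7 bit(s), append 7 zero(s) on the right.
  01011100101100  ->  discard [0101110], keep [0101100], append 0000000
= 01011000000000

Answer: 01011000000000 (5632)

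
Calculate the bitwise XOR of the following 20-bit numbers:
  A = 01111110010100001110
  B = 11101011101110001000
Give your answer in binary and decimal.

Apply ^ to each column (1 where bits differ):
  01111110010100001110
^ 11101011101110001000
----------------------
  10010101111010000110

Answer: 10010101111010000110 (614022)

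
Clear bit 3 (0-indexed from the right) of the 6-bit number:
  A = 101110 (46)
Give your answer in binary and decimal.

Mask = ~(1 << 3) = 110111
Bit 3 of A is 1, so AND-ing with the mask clears it to 0.
  101110
& 110111
--------
  100110

Answer: 100110 (38)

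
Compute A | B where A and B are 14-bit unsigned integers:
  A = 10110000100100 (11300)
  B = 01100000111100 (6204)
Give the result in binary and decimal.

Apply | to each column (1 where either bit is 1):
  10110000100100
| 01100000111100
----------------
  11110000111100

Answer: 11110000111100 (15420)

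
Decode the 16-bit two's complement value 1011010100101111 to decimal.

MSB is 1, so the value is negative. Find the magnitude:
1. Invert bits:  0100101011010000
2. Add 1:        0100101011010001  = 19153
3. Apply sign:   -19153

Answer: -19153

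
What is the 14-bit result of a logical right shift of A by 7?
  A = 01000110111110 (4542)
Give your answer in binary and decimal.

Logical shift right by 7: drop the bottom 7 bit(s), prepend 7 zero(s) on the left.
  01000110111110  ->  keep [0100011], discard [0111110], prepend 0000000
= 00000000100011

Answer: 00000000100011 (35)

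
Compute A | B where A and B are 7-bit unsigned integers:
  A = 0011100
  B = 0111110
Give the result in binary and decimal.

Apply | to each column (1 where either bit is 1):
  0011100
| 0111110
---------
  0111110

Answer: 0111110 (62)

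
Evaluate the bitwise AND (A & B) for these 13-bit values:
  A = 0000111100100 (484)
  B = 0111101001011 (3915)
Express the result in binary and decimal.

Apply & to each column (1 only where both bits are 1):
  0000111100100
& 0111101001011
---------------
  0000101000000

Answer: 0000101000000 (320)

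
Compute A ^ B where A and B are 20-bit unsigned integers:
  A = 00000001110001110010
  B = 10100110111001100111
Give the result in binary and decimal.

Apply ^ to each column (1 where bits differ):
  00000001110001110010
^ 10100110111001100111
----------------------
  10100111001000010101

Answer: 10100111001000010101 (684565)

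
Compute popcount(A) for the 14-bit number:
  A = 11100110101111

11100110101111
1-bits at positions (from bit 0 = LSB): 0, 1, 2, 3, 5, 7, 8, 11, 12, 13
Count = 10

Answer: 10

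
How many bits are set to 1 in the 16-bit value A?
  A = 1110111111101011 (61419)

1110111111101011
1-bits at positions (from bit 0 = LSB): 0, 1, 3, 5, 6, 7, 8, 9, 10, 11, 13, 14, 15
Count = 13

Answer: 13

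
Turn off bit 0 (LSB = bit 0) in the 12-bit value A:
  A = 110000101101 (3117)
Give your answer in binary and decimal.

Mask = ~(1 << 0) = 111111111110
Bit 0 of A is 1, so AND-ing with the mask clears it to 0.
  110000101101
& 111111111110
--------------
  110000101100

Answer: 110000101100 (3116)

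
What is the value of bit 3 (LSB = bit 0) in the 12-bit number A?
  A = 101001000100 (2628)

Bit 3 is the 4th from the right.
  101001000100
          ^
That bit is 0.

Answer: 0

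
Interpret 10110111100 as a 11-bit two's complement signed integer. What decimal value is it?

MSB is 1, so the value is negative. Find the magnitude:
1. Invert bits:  01001000011
2. Add 1:        01001000100  = 580
3. Apply sign:   -580

Answer: -580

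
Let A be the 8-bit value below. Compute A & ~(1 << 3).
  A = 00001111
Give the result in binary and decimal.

Mask = ~(1 << 3) = 11110111
Bit 3 of A is 1, so AND-ing with the mask clears it to 0.
  00001111
& 11110111
----------
  00000111

Answer: 00000111 (7)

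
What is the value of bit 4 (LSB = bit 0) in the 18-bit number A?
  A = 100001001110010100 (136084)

Bit 4 is the 5th from the right.
  100001001110010100
               ^
That bit is 1.

Answer: 1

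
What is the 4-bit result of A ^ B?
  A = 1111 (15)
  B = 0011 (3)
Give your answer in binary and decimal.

Apply ^ to each column (1 where bits differ):
  1111
^ 0011
------
  1100

Answer: 1100 (12)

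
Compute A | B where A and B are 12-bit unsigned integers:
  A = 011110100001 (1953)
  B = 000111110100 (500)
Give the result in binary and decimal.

Apply | to each column (1 where either bit is 1):
  011110100001
| 000111110100
--------------
  011111110101

Answer: 011111110101 (2037)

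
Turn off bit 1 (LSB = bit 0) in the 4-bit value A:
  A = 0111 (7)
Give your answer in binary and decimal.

Mask = ~(1 << 1) = 1101
Bit 1 of A is 1, so AND-ing with the mask clears it to 0.
  0111
& 1101
------
  0101

Answer: 0101 (5)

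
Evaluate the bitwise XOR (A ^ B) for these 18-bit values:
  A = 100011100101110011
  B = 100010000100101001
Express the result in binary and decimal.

Apply ^ to each column (1 where bits differ):
  100011100101110011
^ 100010000100101001
--------------------
  000001100001011010

Answer: 000001100001011010 (6234)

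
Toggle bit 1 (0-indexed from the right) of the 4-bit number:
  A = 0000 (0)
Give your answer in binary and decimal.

Mask = 1 << 1 = 0010
Bit 1 of A is 0; XOR with the mask flips it to 1.
  0000
^ 0010
------
  0010

Answer: 0010 (2)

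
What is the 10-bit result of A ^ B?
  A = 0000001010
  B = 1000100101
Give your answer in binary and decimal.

Apply ^ to each column (1 where bits differ):
  0000001010
^ 1000100101
------------
  1000101111

Answer: 1000101111 (559)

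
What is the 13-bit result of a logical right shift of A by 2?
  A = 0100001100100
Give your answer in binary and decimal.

Logical shift right by 2: drop the bottom 2 bit(s), prepend 2 zero(s) on the left.
  0100001100100  ->  keep [01000011001], discard [00], prepend 00
= 0001000011001

Answer: 0001000011001 (537)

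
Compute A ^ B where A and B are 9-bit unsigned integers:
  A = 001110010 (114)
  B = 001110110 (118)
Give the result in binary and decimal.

Apply ^ to each column (1 where bits differ):
  001110010
^ 001110110
-----------
  000000100

Answer: 000000100 (4)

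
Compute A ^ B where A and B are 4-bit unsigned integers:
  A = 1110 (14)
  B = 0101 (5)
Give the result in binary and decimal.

Apply ^ to each column (1 where bits differ):
  1110
^ 0101
------
  1011

Answer: 1011 (11)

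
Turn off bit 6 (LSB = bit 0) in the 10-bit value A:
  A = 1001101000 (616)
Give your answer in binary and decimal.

Mask = ~(1 << 6) = 1110111111
Bit 6 of A is 1, so AND-ing with the mask clears it to 0.
  1001101000
& 1110111111
------------
  1000101000

Answer: 1000101000 (552)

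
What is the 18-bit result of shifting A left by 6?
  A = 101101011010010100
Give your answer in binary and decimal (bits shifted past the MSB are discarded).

Shift left by 6: drop the top 6 bit(s), append 6 zero(s) on the right.
  101101011010010100  ->  discard [101101], keep [011010010100], append 000000
= 011010010100000000

Answer: 011010010100000000 (107776)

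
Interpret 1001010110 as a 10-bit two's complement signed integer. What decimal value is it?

MSB is 1, so the value is negative. Find the magnitude:
1. Invert bits:  0110101001
2. Add 1:        0110101010  = 426
3. Apply sign:   -426

Answer: -426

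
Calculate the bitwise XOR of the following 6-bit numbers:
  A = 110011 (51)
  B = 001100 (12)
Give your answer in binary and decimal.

Apply ^ to each column (1 where bits differ):
  110011
^ 001100
--------
  111111

Answer: 111111 (63)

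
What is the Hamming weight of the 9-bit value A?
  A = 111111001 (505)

111111001
1-bits at positions (from bit 0 = LSB): 0, 3, 4, 5, 6, 7, 8
Count = 7

Answer: 7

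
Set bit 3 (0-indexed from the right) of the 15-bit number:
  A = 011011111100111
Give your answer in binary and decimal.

Mask = 1 << 3 = 000000000001000
Bit 3 of A is 0, so OR-ing with the mask flips it to 1.
  011011111100111
| 000000000001000
-----------------
  011011111101111

Answer: 011011111101111 (14319)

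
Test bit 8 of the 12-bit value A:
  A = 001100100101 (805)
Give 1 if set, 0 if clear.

Bit 8 is the 9th from the right.
  001100100101
     ^
That bit is 1.

Answer: 1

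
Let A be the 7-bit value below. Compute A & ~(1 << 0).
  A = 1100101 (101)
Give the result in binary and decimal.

Mask = ~(1 << 0) = 1111110
Bit 0 of A is 1, so AND-ing with the mask clears it to 0.
  1100101
& 1111110
---------
  1100100

Answer: 1100100 (100)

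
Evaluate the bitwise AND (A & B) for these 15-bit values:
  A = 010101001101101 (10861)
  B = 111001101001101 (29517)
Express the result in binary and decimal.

Apply & to each column (1 only where both bits are 1):
  010101001101101
& 111001101001101
-----------------
  010001001001101

Answer: 010001001001101 (8781)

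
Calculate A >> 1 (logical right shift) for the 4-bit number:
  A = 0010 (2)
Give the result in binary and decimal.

Logical shift right by 1: drop the bottom 1 bit(s), prepend 1 zero(s) on the left.
  0010  ->  keep [001], discard [0], prepend 0
= 0001

Answer: 0001 (1)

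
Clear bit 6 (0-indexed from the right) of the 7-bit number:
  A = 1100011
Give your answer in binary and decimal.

Mask = ~(1 << 6) = 0111111
Bit 6 of A is 1, so AND-ing with the mask clears it to 0.
  1100011
& 0111111
---------
  0100011

Answer: 0100011 (35)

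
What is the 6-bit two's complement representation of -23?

1. Binary of +23:  010111
2. Invert bits:     101000
3. Add 1:           101001

Answer: 101001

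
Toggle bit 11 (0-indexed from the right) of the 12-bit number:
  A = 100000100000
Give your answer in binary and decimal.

Mask = 1 << 11 = 100000000000
Bit 11 of A is 1; XOR with the mask flips it to 0.
  100000100000
^ 100000000000
--------------
  000000100000

Answer: 000000100000 (32)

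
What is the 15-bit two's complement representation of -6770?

1. Binary of +6770:  001101001110010
2. Invert bits:     110010110001101
3. Add 1:           110010110001110

Answer: 110010110001110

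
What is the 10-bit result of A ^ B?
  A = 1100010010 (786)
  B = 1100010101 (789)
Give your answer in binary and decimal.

Apply ^ to each column (1 where bits differ):
  1100010010
^ 1100010101
------------
  0000000111

Answer: 0000000111 (7)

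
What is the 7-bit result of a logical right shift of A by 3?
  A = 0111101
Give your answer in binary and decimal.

Logical shift right by 3: drop the bottom 3 bit(s), prepend 3 zero(s) on the left.
  0111101  ->  keep [0111], discard [101], prepend 000
= 0000111

Answer: 0000111 (7)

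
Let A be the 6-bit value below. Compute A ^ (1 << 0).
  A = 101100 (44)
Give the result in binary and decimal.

Mask = 1 << 0 = 000001
Bit 0 of A is 0; XOR with the mask flips it to 1.
  101100
^ 000001
--------
  101101

Answer: 101101 (45)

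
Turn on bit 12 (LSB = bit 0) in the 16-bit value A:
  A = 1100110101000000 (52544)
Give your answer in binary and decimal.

Mask = 1 << 12 = 0001000000000000
Bit 12 of A is 0, so OR-ing with the mask flips it to 1.
  1100110101000000
| 0001000000000000
------------------
  1101110101000000

Answer: 1101110101000000 (56640)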